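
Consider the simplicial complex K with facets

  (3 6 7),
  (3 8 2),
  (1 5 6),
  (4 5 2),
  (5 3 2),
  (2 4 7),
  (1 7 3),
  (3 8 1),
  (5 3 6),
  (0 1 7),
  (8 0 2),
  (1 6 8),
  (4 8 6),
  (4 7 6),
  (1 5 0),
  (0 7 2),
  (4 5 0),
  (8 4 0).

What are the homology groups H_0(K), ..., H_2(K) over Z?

H_0 ≅ Z,  H_1 ≅ Z ⊕ Z/2,  H_2 = 0.

Order the vertices as 0 < 1 < 2 < 3 < 4 < 5 < 6 < 7 < 8. Listing each simplex with vertices in this order, K has dimension 2 with simplices:

  0-simplices (9): [0], [1], [2], [3], [4], [5], [6], [7], [8]
  1-simplices (27): (27 of them)
  2-simplices (18): [0,1,5], [0,1,7], [0,2,7], [0,2,8], [0,4,5], [0,4,8], [1,3,7], [1,3,8], [1,5,6], [1,6,8], [2,3,5], [2,3,8], [2,4,5], [2,4,7], [3,5,6], [3,6,7], [4,6,7], [4,6,8]

giving chain groups C_0 ≅ Z^9, C_1 ≅ Z^27, C_2 ≅ Z^18.

∂_1: C_1 → C_0 maps an edge to its endpoints' difference, ∂[p,q] = q − p.
This gives a 9×27 integer matrix of rank 8; reducing to Smith normal form yields diagonal entries (1,1,1,1,1,1,1,1).

∂_2: C_2 → C_1 sends each 2-simplex [p,q,r] to [q,r] − [p,r] + [p,q]. For instance
  ∂[0,4,8] = [4,8] − [0,8] + [0,4],
  ∂[0,4,5] = [4,5] − [0,5] + [0,4].
As a 27×18 matrix over Z this has rank 18, with invariant factors (1,1,1,1,1,1,1,1,1,1,1,1,1,1,1,1,1,2).

From H_k ≅ ker(∂_k) / im(∂_{k+1}) we obtain:

  H_0: rank C_0 − rank ∂_1 = 9 − 8 = 1, and the invariant factors of ∂_1 are all 1, so H_0 = Z.
  H_1: rank ker ∂_1 − rank ∂_2 = (27 − 8) − 18 = 1, and ∂_2 has invariant factor 2 > 1, so H_1 = Z ⊕ Z/2.
  H_2: rank ker ∂_2 − rank ∂_3 = (18 − 18) − 0 = 0, and there is no ∂_3, so H_2 = 0.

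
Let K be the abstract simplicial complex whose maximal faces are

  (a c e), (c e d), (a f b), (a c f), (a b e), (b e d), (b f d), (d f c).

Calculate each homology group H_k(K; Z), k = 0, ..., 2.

H_0 = Z,  H_1 = 0,  H_2 = Z.

Take the total order a < b < c < d < e < f on the vertex set. Then K (dimension 2) consists of the simplices:

  0-simplices (6): a, b, c, d, e, f
  1-simplices (12): ab, ac, ae, af, bd, be, bf, cd, ce, cf, de, df
  2-simplices (8): abe, abf, ace, acf, bde, bdf, cde, cdf

giving chain groups C_0 ≅ Z^6, C_1 ≅ Z^12, C_2 ≅ Z^8.

Boundary ∂_1: C_1 → C_0 is given by ∂[p,q] = [q] − [p]. For instance
  ∂be = e − b.
The resulting 6×12 matrix has rank 5, and its Smith normal form has invariant factors (1,1,1,1,1).

∂_2: C_2 → C_1 maps a triangle to the signed sum of its edges. For instance
  ∂abf = bf − af + ab,
  ∂bde = de − be + bd.
As a 12×8 matrix over Z this has rank 7, with invariant factors (1,1,1,1,1,1,1).

Computing H_k = (kernel of ∂_k) / (image of ∂_{k+1}):

  H_0: rank C_0 − rank ∂_1 = 6 − 5 = 1, and the invariant factors of ∂_1 are all 1, so H_0 = Z.
  H_1: rank ker ∂_1 − rank ∂_2 = (12 − 5) − 7 = 0, and the invariant factors of ∂_2 are all 1, so H_1 = 0.
  H_2: rank ker ∂_2 − rank ∂_3 = (8 − 7) − 0 = 1, and there is no ∂_3, so H_2 = Z.

As a check, the Euler characteristic is 6 − 12 + 8 = 2, which agrees with 1 − 0 + 1 = 2.
(K is a triangulation of the 2-sphere S^2.)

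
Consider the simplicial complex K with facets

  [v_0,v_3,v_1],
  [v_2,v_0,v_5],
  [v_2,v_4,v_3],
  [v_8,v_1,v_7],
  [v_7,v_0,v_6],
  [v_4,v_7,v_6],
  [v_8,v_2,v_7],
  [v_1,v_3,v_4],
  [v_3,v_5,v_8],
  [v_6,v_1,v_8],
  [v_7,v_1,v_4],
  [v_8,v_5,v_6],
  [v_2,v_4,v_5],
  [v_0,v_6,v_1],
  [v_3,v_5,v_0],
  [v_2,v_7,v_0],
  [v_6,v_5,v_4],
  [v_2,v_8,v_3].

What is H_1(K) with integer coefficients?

Order the vertices as v_0 < v_1 < v_2 < v_3 < v_4 < v_5 < v_6 < v_7 < v_8. Listing each simplex with vertices in this order, K has dimension 2 with simplices:

  0-simplices (9): [v_0], [v_1], [v_2], [v_3], [v_4], [v_5], [v_6], [v_7], [v_8]
  1-simplices (27): (27 of them)
  2-simplices (18): (18 of them)

Hence C_0 ≅ Z^9, C_1 ≅ Z^27, C_2 ≅ Z^18.

∂_1: C_1 → C_0 is given by ∂[p,q] = [q] − [p]. For instance
  ∂[v_0,v_3] = [v_3] − [v_0].
As a 9×27 matrix over Z this has rank 8, with invariant factors (1,1,1,1,1,1,1,1).

The boundary map ∂_2: C_2 → C_1 maps a triangle to the signed sum of its edges. For instance
  ∂[v_0,v_1,v_3] = [v_1,v_3] − [v_0,v_3] + [v_0,v_1],
  ∂[v_1,v_3,v_4] = [v_3,v_4] − [v_1,v_4] + [v_1,v_3].
The 27×18 boundary matrix has rank 18 and Smith normal form diag(1,1,1,1,1,1,1,1,1,1,1,1,1,1,1,1,1,2).

Now H_k = ker ∂_k / im ∂_{k+1}, so:

  H_1: rank ker ∂_1 − rank ∂_2 = (27 − 8) − 18 = 1, and ∂_2 has invariant factor 2 > 1, so H_1 = Z ⊕ Z/2.

H_1 ≅ Z ⊕ Z/2.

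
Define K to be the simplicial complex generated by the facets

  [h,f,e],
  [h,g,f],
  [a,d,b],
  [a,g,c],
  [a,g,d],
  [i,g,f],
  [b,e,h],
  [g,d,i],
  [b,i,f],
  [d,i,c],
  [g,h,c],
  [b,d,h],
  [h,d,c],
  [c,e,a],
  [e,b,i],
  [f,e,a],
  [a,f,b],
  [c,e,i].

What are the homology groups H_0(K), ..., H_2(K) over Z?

H_0 = Z,  H_1 = Z ⊕ Z_2,  H_2 = 0.

Take the total order a < b < c < d < e < f < g < h < i on the vertex set. Then K (dimension 2) consists of the simplices:

  0-simplices (9): a, b, c, d, e, f, g, h, i
  1-simplices (27): ab, ac, ad, ae, af, ag, bd, be, bf, bh, bi, cd, ce, cg, ch, ci, dg, dh, di, ef, eh, ei, fg, fh, fi, gh, gi
  2-simplices (18): abd, abf, ace, acg, adg, aef, bdh, beh, bei, bfi, cdh, cdi, cei, cgh, dgi, efh, fgh, fgi

giving chain groups C_0 ≅ Z^9, C_1 ≅ Z^27, C_2 ≅ Z^18.

Boundary ∂_1: C_1 → C_0 is given by ∂[p,q] = [q] − [p]. For instance
  ∂bf = f − b.
As a 9×27 matrix over Z this has rank 8, with invariant factors (1,1,1,1,1,1,1,1).

∂_2: C_2 → C_1 sends each 2-simplex [p,q,r] to [q,r] − [p,r] + [p,q]. For instance
  ∂dgi = gi − di + dg,
  ∂acg = cg − ag + ac.
This gives a 27×18 integer matrix of rank 18; reducing to Smith normal form yields diagonal entries (1,1,1,1,1,1,1,1,1,1,1,1,1,1,1,1,1,2).

Computing H_k = (kernel of ∂_k) / (image of ∂_{k+1}):

  H_0: rank C_0 − rank ∂_1 = 9 − 8 = 1, and the invariant factors of ∂_1 are all 1, so H_0 = Z.
  H_1: rank ker ∂_1 − rank ∂_2 = (27 − 8) − 18 = 1, and ∂_2 has invariant factor 2 > 1, so H_1 = Z ⊕ Z_2.
  H_2: rank ker ∂_2 − rank ∂_3 = (18 − 18) − 0 = 0, and there is no ∂_3, so H_2 = 0.

As a check, the Euler characteristic is 9 − 27 + 18 = 0, which agrees with 1 − 1 + 0 = 0.
(K is a triangulation of the Klein bottle.)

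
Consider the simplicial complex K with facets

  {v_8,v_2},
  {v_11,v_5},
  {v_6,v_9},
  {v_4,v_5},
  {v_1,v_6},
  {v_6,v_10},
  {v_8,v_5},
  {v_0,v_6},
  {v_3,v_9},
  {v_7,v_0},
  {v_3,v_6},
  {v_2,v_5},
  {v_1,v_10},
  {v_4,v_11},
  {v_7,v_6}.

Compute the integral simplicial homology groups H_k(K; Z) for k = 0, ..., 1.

H_0 = Z^2,  H_1 = Z^5.

Fix the vertex order v_0 < v_1 < v_2 < v_3 < v_4 < v_5 < v_6 < v_7 < v_8 < v_9 < v_10 < v_11 and write every simplex with vertices in increasing order. Then dim K = 1 and the simplices of K are:

  0-simplices (12): [v_0], [v_1], [v_2], [v_3], [v_4], [v_5], [v_6], [v_7], [v_8], [v_9], [v_10], [v_11]
  1-simplices (15): (15 of them)

Hence C_0 ≅ Z^12, C_1 ≅ Z^15.

∂_1: C_1 → C_0 sends each edge [p,q] (with p < q) to q − p.
This gives a 12×15 integer matrix of rank 10; reducing to Smith normal form yields diagonal entries (1,1,1,1,1,1,1,1,1,1).

Reading off H_k = ker ∂_k / im ∂_{k+1}:

  H_0: rank C_0 − rank ∂_1 = 12 − 10 = 2, and the invariant factors of ∂_1 are all 1, so H_0 ≅ Z^2.
  H_1: rank ker ∂_1 − rank ∂_2 = (15 − 10) − 0 = 5, and there is no ∂_2, so H_1 ≅ Z^5.

(K is a triangulation of the disjoint union of a wedge of 2 circles and a wedge of 3 circles.)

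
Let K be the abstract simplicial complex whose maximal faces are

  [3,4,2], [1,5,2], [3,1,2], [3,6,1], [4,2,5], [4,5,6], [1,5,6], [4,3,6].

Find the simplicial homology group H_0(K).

H_0 = Z.

K has 6 vertices, 12 edges, 8 triangles.
rank ∂_0 = 0, rank ∂_1 = 5 ⇒ b_0 = 6 − 0 − 5 = 1; all invariant factors of ∂_1 are 1 so no torsion. So H_0 = Z.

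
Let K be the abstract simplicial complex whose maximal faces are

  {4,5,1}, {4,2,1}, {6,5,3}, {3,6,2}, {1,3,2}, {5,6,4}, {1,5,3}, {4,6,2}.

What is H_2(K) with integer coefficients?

Take the total order 1 < 2 < 3 < 4 < 5 < 6 on the vertex set. Then K (dimension 2) consists of the simplices:

  0-simplices (6): [1], [2], [3], [4], [5], [6]
  1-simplices (12): [1,2], [1,3], [1,4], [1,5], [2,3], [2,4], [2,6], [3,5], [3,6], [4,5], [4,6], [5,6]
  2-simplices (8): [1,2,3], [1,2,4], [1,3,5], [1,4,5], [2,3,6], [2,4,6], [3,5,6], [4,5,6]

so the chain groups are C_0 ≅ Z^6, C_1 ≅ Z^12, C_2 ≅ Z^8.

∂_1: C_1 → C_0 sends each edge [p,q] (with p < q) to q − p. For instance
  ∂[1,2] = [2] − [1].
This gives a 6×12 integer matrix of rank 5; reducing to Smith normal form yields diagonal entries (1,1,1,1,1).

∂_2: C_2 → C_1 sends each 2-simplex [p,q,r] to [q,r] − [p,r] + [p,q]. For instance
  ∂[1,2,3] = [2,3] − [1,3] + [1,2],
  ∂[2,3,6] = [3,6] − [2,6] + [2,3].
As a 12×8 matrix over Z this has rank 7, with invariant factors (1,1,1,1,1,1,1).

From H_k ≅ ker(∂_k) / im(∂_{k+1}) we obtain:

  H_2: rank ker ∂_2 − rank ∂_3 = (8 − 7) − 0 = 1, and there is no ∂_3, so H_2 ≅ Z.

(K is a triangulation of the 2-sphere S^2.)

H_2 ≅ Z.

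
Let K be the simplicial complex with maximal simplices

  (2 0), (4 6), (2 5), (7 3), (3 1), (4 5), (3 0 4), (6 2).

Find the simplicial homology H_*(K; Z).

Fix the vertex order 0 < 1 < 2 < 3 < 4 < 5 < 6 < 7 and write every simplex with vertices in increasing order. Then dim K = 2 and the simplices of K are:

  0-simplices (8): [0], [1], [2], [3], [4], [5], [6], [7]
  1-simplices (10): [0,2], [0,3], [0,4], [1,3], [2,5], [2,6], [3,4], [3,7], [4,5], [4,6]
  2-simplices (1): [0,3,4]

Hence C_0 ≅ Z^8, C_1 ≅ Z^10, C_2 ≅ Z^1.

The boundary map ∂_1: C_1 → C_0 maps an edge to its endpoints' difference, ∂[p,q] = q − p. For instance
  ∂[1,3] = [3] − [1].
This gives a 8×10 integer matrix of rank 7; reducing to Smith normal form yields diagonal entries (1,1,1,1,1,1,1).

∂_2: C_2 → C_1 acts by ∂[p,q,r] = [q,r] − [p,r] + [p,q]. For instance
  ∂[0,3,4] = [3,4] − [0,4] + [0,3].
As a 10×1 matrix over Z this has rank 1, with invariant factors (1).

From H_k ≅ ker(∂_k) / im(∂_{k+1}) we obtain:

  H_0: rank C_0 − rank ∂_1 = 8 − 7 = 1, and the invariant factors of ∂_1 are all 1, so H_0 ≅ Z.
  H_1: rank ker ∂_1 − rank ∂_2 = (10 − 7) − 1 = 2, and the invariant factors of ∂_2 are all 1, so H_1 ≅ Z^2.
  H_2: rank ker ∂_2 − rank ∂_3 = (1 − 1) − 0 = 0, and there is no ∂_3, so H_2 ≅ 0.

H_0 = Z,  H_1 = Z^2,  H_2 = 0.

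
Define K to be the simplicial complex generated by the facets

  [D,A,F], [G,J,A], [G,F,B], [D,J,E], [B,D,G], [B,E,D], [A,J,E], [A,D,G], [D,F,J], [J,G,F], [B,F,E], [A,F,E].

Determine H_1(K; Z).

H_1 = Z/2.

Take the total order A < B < D < E < F < G < J on the vertex set. Then K (dimension 2) consists of the simplices:

  0-simplices (7): A, B, D, E, F, G, J
  1-simplices (18): AD, AE, AF, AG, AJ, BD, BE, BF, BG, DE, DF, DG, DJ, EF, EJ, FG, FJ, GJ
  2-simplices (12): ADF, ADG, AEF, AEJ, AGJ, BDE, BDG, BEF, BFG, DEJ, DFJ, FGJ

giving chain groups C_0 ≅ Z^7, C_1 ≅ Z^18, C_2 ≅ Z^12.

∂_1: C_1 → C_0 maps an edge to its endpoints' difference, ∂[p,q] = q − p.
The 7×18 boundary matrix has rank 6 and Smith normal form diag(1,1,1,1,1,1).

Boundary ∂_2: C_2 → C_1 maps a triangle to the signed sum of its edges. For instance
  ∂ADG = DG − AG + AD,
  ∂AEF = EF − AF + AE.
This gives a 18×12 integer matrix of rank 12; reducing to Smith normal form yields diagonal entries (1,1,1,1,1,1,1,1,1,1,1,2).

Now H_k = ker ∂_k / im ∂_{k+1}, so:

  H_1: rank ker ∂_1 − rank ∂_2 = (18 − 6) − 12 = 0, and ∂_2 has invariant factor 2 > 1, so H_1 ≅ Z/2.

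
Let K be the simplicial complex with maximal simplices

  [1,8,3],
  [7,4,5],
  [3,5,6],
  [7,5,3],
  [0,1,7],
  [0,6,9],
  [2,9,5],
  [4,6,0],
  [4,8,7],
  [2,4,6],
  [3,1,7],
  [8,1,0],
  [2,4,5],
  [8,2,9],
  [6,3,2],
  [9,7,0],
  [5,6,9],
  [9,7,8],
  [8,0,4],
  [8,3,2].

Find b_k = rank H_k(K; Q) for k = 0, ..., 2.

Order the vertices as 0 < 1 < 2 < 3 < 4 < 5 < 6 < 7 < 8 < 9. Listing each simplex with vertices in this order, K has dimension 2 with simplices:

  0-simplices (10): [0], [1], [2], [3], [4], [5], [6], [7], [8], [9]
  1-simplices (30): (30 of them)
  2-simplices (20): (20 of them)

giving chain groups C_0 ≅ Z^10, C_1 ≅ Z^30, C_2 ≅ Z^20.

The boundary map ∂_1: C_1 → C_0 sends each edge [p,q] (with p < q) to q − p. For instance
  ∂[3,5] = [5] − [3].
The resulting 10×30 matrix has rank 9, and its Smith normal form has invariant factors (1,1,1,1,1,1,1,1,1).

Boundary ∂_2: C_2 → C_1 acts by ∂[p,q,r] = [q,r] − [p,r] + [p,q]. For instance
  ∂[1,3,7] = [3,7] − [1,7] + [1,3],
  ∂[3,5,7] = [5,7] − [3,7] + [3,5].
The 30×20 boundary matrix has rank 20 and Smith normal form diag(1,1,1,1,1,1,1,1,1,1,1,1,1,1,1,1,1,1,1,2).

Computing H_k = (kernel of ∂_k) / (image of ∂_{k+1}):

  H_0: rank C_0 − rank ∂_1 = 10 − 9 = 1, and the invariant factors of ∂_1 are all 1, so H_0 = Z.
  H_1: rank ker ∂_1 − rank ∂_2 = (30 − 9) − 20 = 1, and ∂_2 has invariant factor 2 > 1, so H_1 = Z ⊕ Z/2Z.
  H_2: rank ker ∂_2 − rank ∂_3 = (20 − 20) − 0 = 0, and there is no ∂_3, so H_2 = 0.

Hence the Betti numbers are b_0 = 1, b_1 = 1, b_2 = 0.

b_0 = 1, b_1 = 1, b_2 = 0.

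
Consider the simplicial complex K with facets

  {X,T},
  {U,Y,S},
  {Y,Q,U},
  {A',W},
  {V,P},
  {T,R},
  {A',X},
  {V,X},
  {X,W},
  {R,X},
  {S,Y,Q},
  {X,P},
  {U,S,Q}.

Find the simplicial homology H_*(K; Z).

Order the vertices as P < Q < R < S < T < U < V < W < X < Y < A'. Listing each simplex with vertices in this order, K has dimension 2 with simplices:

  0-simplices (11): [P], [Q], [R], [S], [T], [U], [V], [W], [X], [Y], [A']
  1-simplices (15): [P,V], [P,X], [Q,S], [Q,U], [Q,Y], [R,T], [R,X], [S,U], [S,Y], [T,X], [U,Y], [V,X], [W,X], [W,A'], [X,A']
  2-simplices (4): [Q,S,U], [Q,S,Y], [Q,U,Y], [S,U,Y]

Hence C_0 ≅ Z^11, C_1 ≅ Z^15, C_2 ≅ Z^4.

∂_1: C_1 → C_0 is given by ∂[p,q] = [q] − [p]. For instance
  ∂[R,T] = [T] − [R].
This gives a 11×15 integer matrix of rank 9; reducing to Smith normal form yields diagonal entries (1,1,1,1,1,1,1,1,1).

∂_2: C_2 → C_1 sends each 2-simplex [p,q,r] to [q,r] − [p,r] + [p,q]. For instance
  ∂[Q,U,Y] = [U,Y] − [Q,Y] + [Q,U],
  ∂[S,U,Y] = [U,Y] − [S,Y] + [S,U].
This gives a 15×4 integer matrix of rank 3; reducing to Smith normal form yields diagonal entries (1,1,1).

From H_k ≅ ker(∂_k) / im(∂_{k+1}) we obtain:

  H_0: rank C_0 − rank ∂_1 = 11 − 9 = 2, and the invariant factors of ∂_1 are all 1, so H_0 ≅ Z^2.
  H_1: rank ker ∂_1 − rank ∂_2 = (15 − 9) − 3 = 3, and the invariant factors of ∂_2 are all 1, so H_1 ≅ Z^3.
  H_2: rank ker ∂_2 − rank ∂_3 = (4 − 3) − 0 = 1, and there is no ∂_3, so H_2 ≅ Z.

As a check, the Euler characteristic is 11 − 15 + 4 = 0, which agrees with 2 − 3 + 1 = 0.

H_0 ≅ Z^2,  H_1 ≅ Z^3,  H_2 ≅ Z.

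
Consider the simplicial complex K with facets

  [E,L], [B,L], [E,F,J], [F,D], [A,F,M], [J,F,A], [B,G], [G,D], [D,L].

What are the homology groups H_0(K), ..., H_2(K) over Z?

H_0 ≅ Z,  H_1 ≅ Z^2,  H_2 = 0.

Fix the vertex order A < B < D < E < F < G < J < L < M and write every simplex with vertices in increasing order. Then dim K = 2 and the simplices of K are:

  0-simplices (9): A, B, D, E, F, G, J, L, M
  1-simplices (13): AF, AJ, AM, BG, BL, DF, DG, DL, EF, EJ, EL, FJ, FM
  2-simplices (3): AFJ, AFM, EFJ

giving chain groups C_0 ≅ Z^9, C_1 ≅ Z^13, C_2 ≅ Z^3.

The boundary map ∂_1: C_1 → C_0 is given by ∂[p,q] = [q] − [p]. For instance
  ∂DL = L − D.
The 9×13 boundary matrix has rank 8 and Smith normal form diag(1,1,1,1,1,1,1,1).

The boundary map ∂_2: C_2 → C_1 maps a triangle to the signed sum of its edges. For instance
  ∂AFM = FM − AM + AF,
  ∂EFJ = FJ − EJ + EF.
As a 13×3 matrix over Z this has rank 3, with invariant factors (1,1,1).

Reading off H_k = ker ∂_k / im ∂_{k+1}:

  H_0: rank C_0 − rank ∂_1 = 9 − 8 = 1, and the invariant factors of ∂_1 are all 1, so H_0 = Z.
  H_1: rank ker ∂_1 − rank ∂_2 = (13 − 8) − 3 = 2, and the invariant factors of ∂_2 are all 1, so H_1 = Z^2.
  H_2: rank ker ∂_2 − rank ∂_3 = (3 − 3) − 0 = 0, and there is no ∂_3, so H_2 = 0.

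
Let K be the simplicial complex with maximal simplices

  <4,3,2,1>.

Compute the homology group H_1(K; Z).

We work with the vertex ordering 1 < 2 < 3 < 4. The simplices of K, each written with vertices in increasing order, are:

  0-simplices (4): [1], [2], [3], [4]
  1-simplices (6): [1,2], [1,3], [1,4], [2,3], [2,4], [3,4]
  2-simplices (4): [1,2,3], [1,2,4], [1,3,4], [2,3,4]
  3-simplices (1): [1,2,3,4]

so the chain groups are C_0 ≅ Z^4, C_1 ≅ Z^6, C_2 ≅ Z^4, C_3 ≅ Z^1.

∂_1: C_1 → C_0 maps an edge to its endpoints' difference, ∂[p,q] = q − p.
This gives a 4×6 integer matrix of rank 3; reducing to Smith normal form yields diagonal entries (1,1,1).

The boundary map ∂_2: C_2 → C_1 sends each 2-simplex [p,q,r] to [q,r] − [p,r] + [p,q]. For instance
  ∂[1,2,4] = [2,4] − [1,4] + [1,2],
  ∂[1,3,4] = [3,4] − [1,4] + [1,3].
As a 6×4 matrix over Z this has rank 3, with invariant factors (1,1,1).

The boundary map ∂_3: C_3 → C_2 sends each 3-simplex σ to the alternating sum Σ_i (−1)^i (σ with its i-th vertex removed). For instance
  ∂[1,2,3,4] = [2,3,4] − [1,3,4] + [1,2,4] − [1,2,3].
As a 4×1 matrix over Z this has rank 1, with invariant factors (1).

Now H_k = ker ∂_k / im ∂_{k+1}, so:

  H_1: rank ker ∂_1 − rank ∂_2 = (6 − 3) − 3 = 0, and the invariant factors of ∂_2 are all 1, so H_1 ≅ 0.

H_1 ≅ 0.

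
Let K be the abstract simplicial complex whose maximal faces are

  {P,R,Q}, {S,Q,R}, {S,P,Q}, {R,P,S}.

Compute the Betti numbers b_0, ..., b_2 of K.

Order the vertices as P < Q < R < S. Listing each simplex with vertices in this order, K has dimension 2 with simplices:

  0-simplices (4): P, Q, R, S
  1-simplices (6): PQ, PR, PS, QR, QS, RS
  2-simplices (4): PQR, PQS, PRS, QRS

so the chain groups are C_0 ≅ Z^4, C_1 ≅ Z^6, C_2 ≅ Z^4.

∂_1: C_1 → C_0 is given by ∂[p,q] = [q] − [p]. For instance
  ∂PQ = Q − P.
This gives a 4×6 integer matrix of rank 3; reducing to Smith normal form yields diagonal entries (1,1,1).

∂_2: C_2 → C_1 sends each 2-simplex [p,q,r] to [q,r] − [p,r] + [p,q]. For instance
  ∂PQS = QS − PS + PQ,
  ∂PRS = RS − PS + PR.
The resulting 6×4 matrix has rank 3, and its Smith normal form has invariant factors (1,1,1).

Computing H_k = (kernel of ∂_k) / (image of ∂_{k+1}):

  H_0: rank C_0 − rank ∂_1 = 4 − 3 = 1, and the invariant factors of ∂_1 are all 1, so H_0 ≅ Z.
  H_1: rank ker ∂_1 − rank ∂_2 = (6 − 3) − 3 = 0, and the invariant factors of ∂_2 are all 1, so H_1 ≅ 0.
  H_2: rank ker ∂_2 − rank ∂_3 = (4 − 3) − 0 = 1, and there is no ∂_3, so H_2 ≅ Z.

Hence the Betti numbers are b_0 = 1, b_1 = 0, b_2 = 1.

b_0 = 1, b_1 = 0, b_2 = 1.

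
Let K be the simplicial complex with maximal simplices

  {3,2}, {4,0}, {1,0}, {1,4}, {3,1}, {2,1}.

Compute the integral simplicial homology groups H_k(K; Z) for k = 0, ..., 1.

Order the vertices as 0 < 1 < 2 < 3 < 4. Listing each simplex with vertices in this order, K has dimension 1 with simplices:

  0-simplices (5): [0], [1], [2], [3], [4]
  1-simplices (6): [0,1], [0,4], [1,2], [1,3], [1,4], [2,3]

so the chain groups are C_0 ≅ Z^5, C_1 ≅ Z^6.

Boundary ∂_1: C_1 → C_0 sends each edge [p,q] (with p < q) to q − p. For instance
  ∂[1,3] = [3] − [1].
The 5×6 boundary matrix has rank 4 and Smith normal form diag(1,1,1,1).

Reading off H_k = ker ∂_k / im ∂_{k+1}:

  H_0: rank C_0 − rank ∂_1 = 5 − 4 = 1, and the invariant factors of ∂_1 are all 1, so H_0 ≅ Z.
  H_1: rank ker ∂_1 − rank ∂_2 = (6 − 4) − 0 = 2, and there is no ∂_2, so H_1 ≅ Z^2.

H_0 ≅ Z,  H_1 ≅ Z^2.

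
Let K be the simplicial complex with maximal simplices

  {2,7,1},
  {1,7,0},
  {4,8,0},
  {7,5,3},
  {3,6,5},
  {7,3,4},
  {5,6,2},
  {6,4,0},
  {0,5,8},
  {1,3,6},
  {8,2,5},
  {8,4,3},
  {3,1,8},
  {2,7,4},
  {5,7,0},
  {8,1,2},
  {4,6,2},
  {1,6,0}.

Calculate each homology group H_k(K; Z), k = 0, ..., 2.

H_0 ≅ Z,  H_1 ≅ Z^2,  H_2 ≅ Z.

Take the total order 0 < 1 < 2 < 3 < 4 < 5 < 6 < 7 < 8 on the vertex set. Then K (dimension 2) consists of the simplices:

  0-simplices (9): [0], [1], [2], [3], [4], [5], [6], [7], [8]
  1-simplices (27): (27 of them)
  2-simplices (18): [0,1,6], [0,1,7], [0,4,6], [0,4,8], [0,5,7], [0,5,8], [1,2,7], [1,2,8], [1,3,6], [1,3,8], [2,4,6], [2,4,7], [2,5,6], [2,5,8], [3,4,7], [3,4,8], [3,5,6], [3,5,7]

so the chain groups are C_0 ≅ Z^9, C_1 ≅ Z^27, C_2 ≅ Z^18.

The boundary map ∂_1: C_1 → C_0 maps an edge to its endpoints' difference, ∂[p,q] = q − p. For instance
  ∂[2,4] = [4] − [2].
The resulting 9×27 matrix has rank 8, and its Smith normal form has invariant factors (1,1,1,1,1,1,1,1).

Boundary ∂_2: C_2 → C_1 sends each 2-simplex [p,q,r] to [q,r] − [p,r] + [p,q]. For instance
  ∂[3,5,6] = [5,6] − [3,6] + [3,5],
  ∂[1,2,7] = [2,7] − [1,7] + [1,2].
The resulting 27×18 matrix has rank 17, and its Smith normal form has invariant factors (1,1,1,1,1,1,1,1,1,1,1,1,1,1,1,1,1).

Computing H_k = (kernel of ∂_k) / (image of ∂_{k+1}):

  H_0: rank C_0 − rank ∂_1 = 9 − 8 = 1, and the invariant factors of ∂_1 are all 1, so H_0 = Z.
  H_1: rank ker ∂_1 − rank ∂_2 = (27 − 8) − 17 = 2, and the invariant factors of ∂_2 are all 1, so H_1 = Z^2.
  H_2: rank ker ∂_2 − rank ∂_3 = (18 − 17) − 0 = 1, and there is no ∂_3, so H_2 = Z.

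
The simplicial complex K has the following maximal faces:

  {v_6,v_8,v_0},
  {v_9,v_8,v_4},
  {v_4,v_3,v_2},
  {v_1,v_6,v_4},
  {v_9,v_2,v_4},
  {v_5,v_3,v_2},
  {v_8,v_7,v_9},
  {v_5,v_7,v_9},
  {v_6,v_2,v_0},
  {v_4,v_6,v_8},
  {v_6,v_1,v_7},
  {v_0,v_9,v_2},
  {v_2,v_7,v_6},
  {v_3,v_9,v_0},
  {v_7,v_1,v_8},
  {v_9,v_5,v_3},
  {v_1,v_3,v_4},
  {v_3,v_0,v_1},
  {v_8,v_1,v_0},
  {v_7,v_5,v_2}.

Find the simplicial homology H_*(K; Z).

H_0 ≅ Z,  H_1 ≅ Z ⊕ Z/2,  H_2 = 0.

Take the total order v_0 < v_1 < v_2 < v_3 < v_4 < v_5 < v_6 < v_7 < v_8 < v_9 on the vertex set. Then K (dimension 2) consists of the simplices:

  0-simplices (10): [v_0], [v_1], [v_2], [v_3], [v_4], [v_5], [v_6], [v_7], [v_8], [v_9]
  1-simplices (30): (30 of them)
  2-simplices (20): (20 of them)

Hence C_0 ≅ Z^10, C_1 ≅ Z^30, C_2 ≅ Z^20.

∂_1: C_1 → C_0 maps an edge to its endpoints' difference, ∂[p,q] = q − p.
The resulting 10×30 matrix has rank 9, and its Smith normal form has invariant factors (1,1,1,1,1,1,1,1,1).

The boundary map ∂_2: C_2 → C_1 acts by ∂[p,q,r] = [q,r] − [p,r] + [p,q]. For instance
  ∂[v_3,v_5,v_9] = [v_5,v_9] − [v_3,v_9] + [v_3,v_5],
  ∂[v_2,v_4,v_9] = [v_4,v_9] − [v_2,v_9] + [v_2,v_4].
The 30×20 boundary matrix has rank 20 and Smith normal form diag(1,1,1,1,1,1,1,1,1,1,1,1,1,1,1,1,1,1,1,2).

Now H_k = ker ∂_k / im ∂_{k+1}, so:

  H_0: rank C_0 − rank ∂_1 = 10 − 9 = 1, and the invariant factors of ∂_1 are all 1, so H_0 ≅ Z.
  H_1: rank ker ∂_1 − rank ∂_2 = (30 − 9) − 20 = 1, and ∂_2 has invariant factor 2 > 1, so H_1 ≅ Z ⊕ Z/2.
  H_2: rank ker ∂_2 − rank ∂_3 = (20 − 20) − 0 = 0, and there is no ∂_3, so H_2 ≅ 0.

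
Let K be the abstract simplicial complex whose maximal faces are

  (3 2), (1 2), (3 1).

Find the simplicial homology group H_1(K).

H_1 = Z.

Fix the vertex order 1 < 2 < 3 and write every simplex with vertices in increasing order. Then dim K = 1 and the simplices of K are:

  0-simplices (3): [1], [2], [3]
  1-simplices (3): [1,2], [1,3], [2,3]

giving chain groups C_0 ≅ Z^3, C_1 ≅ Z^3.

The boundary map ∂_1: C_1 → C_0 is given by ∂[p,q] = [q] − [p].
This gives a 3×3 integer matrix of rank 2; reducing to Smith normal form yields diagonal entries (1,1).

Reading off H_k = ker ∂_k / im ∂_{k+1}:

  H_1: rank ker ∂_1 − rank ∂_2 = (3 − 2) − 0 = 1, and there is no ∂_2, so H_1 = Z.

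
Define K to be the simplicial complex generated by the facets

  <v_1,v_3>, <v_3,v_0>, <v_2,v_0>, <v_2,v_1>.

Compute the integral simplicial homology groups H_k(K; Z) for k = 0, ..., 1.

H_0 = Z,  H_1 = Z.

We work with the vertex ordering v_0 < v_1 < v_2 < v_3. The simplices of K, each written with vertices in increasing order, are:

  0-simplices (4): [v_0], [v_1], [v_2], [v_3]
  1-simplices (4): [v_0,v_2], [v_0,v_3], [v_1,v_2], [v_1,v_3]

Hence C_0 ≅ Z^4, C_1 ≅ Z^4.

Boundary ∂_1: C_1 → C_0 maps an edge to its endpoints' difference, ∂[p,q] = q − p. For instance
  ∂[v_0,v_2] = [v_2] − [v_0].
This gives a 4×4 integer matrix of rank 3; reducing to Smith normal form yields diagonal entries (1,1,1).

Reading off H_k = ker ∂_k / im ∂_{k+1}:

  H_0: rank C_0 − rank ∂_1 = 4 − 3 = 1, and the invariant factors of ∂_1 are all 1, so H_0 ≅ Z.
  H_1: rank ker ∂_1 − rank ∂_2 = (4 − 3) − 0 = 1, and there is no ∂_2, so H_1 ≅ Z.

As a check, the Euler characteristic is 4 − 4 = 0, which agrees with 1 − 1 = 0.
(K is a triangulation of the circle S^1.)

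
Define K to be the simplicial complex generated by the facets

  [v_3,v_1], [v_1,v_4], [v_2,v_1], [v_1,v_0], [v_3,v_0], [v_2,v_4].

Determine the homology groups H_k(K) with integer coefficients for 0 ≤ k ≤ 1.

Order the vertices as v_0 < v_1 < v_2 < v_3 < v_4. Listing each simplex with vertices in this order, K has dimension 1 with simplices:

  0-simplices (5): [v_0], [v_1], [v_2], [v_3], [v_4]
  1-simplices (6): [v_0,v_1], [v_0,v_3], [v_1,v_2], [v_1,v_3], [v_1,v_4], [v_2,v_4]

so the chain groups are C_0 ≅ Z^5, C_1 ≅ Z^6.

∂_1: C_1 → C_0 is given by ∂[p,q] = [q] − [p]. For instance
  ∂[v_2,v_4] = [v_4] − [v_2].
As a 5×6 matrix over Z this has rank 4, with invariant factors (1,1,1,1).

Computing H_k = (kernel of ∂_k) / (image of ∂_{k+1}):

  H_0: rank C_0 − rank ∂_1 = 5 − 4 = 1, and the invariant factors of ∂_1 are all 1, so H_0 = Z.
  H_1: rank ker ∂_1 − rank ∂_2 = (6 − 4) − 0 = 2, and there is no ∂_2, so H_1 = Z^2.

H_0 = Z,  H_1 = Z^2.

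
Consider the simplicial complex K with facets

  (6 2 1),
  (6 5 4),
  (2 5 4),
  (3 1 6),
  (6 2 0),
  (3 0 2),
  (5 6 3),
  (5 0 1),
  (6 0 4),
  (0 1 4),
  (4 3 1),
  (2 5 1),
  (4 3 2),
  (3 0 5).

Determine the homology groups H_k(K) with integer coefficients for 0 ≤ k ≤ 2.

Fix the vertex order 0 < 1 < 2 < 3 < 4 < 5 < 6 and write every simplex with vertices in increasing order. Then dim K = 2 and the simplices of K are:

  0-simplices (7): [0], [1], [2], [3], [4], [5], [6]
  1-simplices (21): [0,1], [0,2], [0,3], [0,4], [0,5], [0,6], [1,2], [1,3], [1,4], [1,5], [1,6], [2,3], [2,4], [2,5], [2,6], [3,4], [3,5], [3,6], [4,5], [4,6], [5,6]
  2-simplices (14): [0,1,4], [0,1,5], [0,2,3], [0,2,6], [0,3,5], [0,4,6], [1,2,5], [1,2,6], [1,3,4], [1,3,6], [2,3,4], [2,4,5], [3,5,6], [4,5,6]

so the chain groups are C_0 ≅ Z^7, C_1 ≅ Z^21, C_2 ≅ Z^14.

The boundary map ∂_1: C_1 → C_0 sends each edge [p,q] (with p < q) to q − p.
This gives a 7×21 integer matrix of rank 6; reducing to Smith normal form yields diagonal entries (1,1,1,1,1,1).

∂_2: C_2 → C_1 maps a triangle to the signed sum of its edges. For instance
  ∂[4,5,6] = [5,6] − [4,6] + [4,5],
  ∂[0,2,6] = [2,6] − [0,6] + [0,2].
The resulting 21×14 matrix has rank 13, and its Smith normal form has invariant factors (1,1,1,1,1,1,1,1,1,1,1,1,1).

From H_k ≅ ker(∂_k) / im(∂_{k+1}) we obtain:

  H_0: rank C_0 − rank ∂_1 = 7 − 6 = 1, and the invariant factors of ∂_1 are all 1, so H_0 = Z.
  H_1: rank ker ∂_1 − rank ∂_2 = (21 − 6) − 13 = 2, and the invariant factors of ∂_2 are all 1, so H_1 = Z^2.
  H_2: rank ker ∂_2 − rank ∂_3 = (14 − 13) − 0 = 1, and there is no ∂_3, so H_2 = Z.

As a check, the Euler characteristic is 7 − 21 + 14 = 0, which agrees with 1 − 2 + 1 = 0.
(K is a triangulation of the torus T^2.)

H_0 = Z,  H_1 = Z^2,  H_2 = Z.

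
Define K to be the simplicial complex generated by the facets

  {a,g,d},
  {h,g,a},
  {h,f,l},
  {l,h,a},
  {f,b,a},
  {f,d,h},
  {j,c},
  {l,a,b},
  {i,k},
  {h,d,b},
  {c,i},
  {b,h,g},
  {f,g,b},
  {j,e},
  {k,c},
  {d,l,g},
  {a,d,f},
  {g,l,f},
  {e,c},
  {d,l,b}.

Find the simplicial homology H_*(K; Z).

Fix the vertex order a < b < c < d < e < f < g < h < i < j < k < l and write every simplex with vertices in increasing order. Then dim K = 2 and the simplices of K are:

  0-simplices (12): a, b, c, d, e, f, g, h, i, j, k, l
  1-simplices (27): ab, ad, af, ag, ah, al, bd, bf, bg, bh, bl, ce, ci, cj, ck, df, dg, dh, dl, ej, fg, fh, fl, gh, gl, hl, ik
  2-simplices (14): abf, abl, adf, adg, agh, ahl, bdh, bdl, bfg, bgh, dfh, dgl, fgl, fhl

Hence C_0 ≅ Z^12, C_1 ≅ Z^27, C_2 ≅ Z^14.

The boundary map ∂_1: C_1 → C_0 sends each edge [p,q] (with p < q) to q − p.
As a 12×27 matrix over Z this has rank 10, with invariant factors (1,1,1,1,1,1,1,1,1,1).

∂_2: C_2 → C_1 maps a triangle to the signed sum of its edges. For instance
  ∂bdl = dl − bl + bd,
  ∂adg = dg − ag + ad.
The 27×14 boundary matrix has rank 13 and Smith normal form diag(1,1,1,1,1,1,1,1,1,1,1,1,1).

Now H_k = ker ∂_k / im ∂_{k+1}, so:

  H_0: rank C_0 − rank ∂_1 = 12 − 10 = 2, and the invariant factors of ∂_1 are all 1, so H_0 = Z^2.
  H_1: rank ker ∂_1 − rank ∂_2 = (27 − 10) − 13 = 4, and the invariant factors of ∂_2 are all 1, so H_1 = Z^4.
  H_2: rank ker ∂_2 − rank ∂_3 = (14 − 13) − 0 = 1, and there is no ∂_3, so H_2 = Z.

As a check, the Euler characteristic is 12 − 27 + 14 = -1, which agrees with 2 − 4 + 1 = -1.
(K is a triangulation of the disjoint union of the torus T^2 and a wedge of 2 circles.)

H_0 = Z^2,  H_1 = Z^4,  H_2 = Z.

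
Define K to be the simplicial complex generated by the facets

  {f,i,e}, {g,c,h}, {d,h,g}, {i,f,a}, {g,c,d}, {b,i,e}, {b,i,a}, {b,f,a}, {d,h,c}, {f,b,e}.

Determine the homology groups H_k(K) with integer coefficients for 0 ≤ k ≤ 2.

H_0 ≅ Z^2,  H_1 = 0,  H_2 ≅ Z^2.

K has 9 vertices, 15 edges, 10 triangles.
rank ∂_0 = 0, rank ∂_1 = 7 ⇒ b_0 = 9 − 0 − 7 = 2; all invariant factors of ∂_1 are 1 so no torsion. So H_0 = Z^2.
rank ∂_1 = 7, rank ∂_2 = 8 ⇒ b_1 = 15 − 7 − 8 = 0; all invariant factors of ∂_2 are 1 so no torsion. So H_1 = 0.
rank ∂_2 = 8, rank ∂_3 = 0 ⇒ b_2 = 10 − 8 − 0 = 2. So H_2 = Z^2.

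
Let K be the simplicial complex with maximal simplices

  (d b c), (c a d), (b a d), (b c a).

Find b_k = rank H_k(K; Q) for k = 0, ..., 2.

b_0 = 1, b_1 = 0, b_2 = 1.

Fix the vertex order a < b < c < d and write every simplex with vertices in increasing order. Then dim K = 2 and the simplices of K are:

  0-simplices (4): a, b, c, d
  1-simplices (6): ab, ac, ad, bc, bd, cd
  2-simplices (4): abc, abd, acd, bcd

so the chain groups are C_0 ≅ Z^4, C_1 ≅ Z^6, C_2 ≅ Z^4.

Boundary ∂_1: C_1 → C_0 sends each edge [p,q] (with p < q) to q − p.
The resulting 4×6 matrix has rank 3, and its Smith normal form has invariant factors (1,1,1).

Boundary ∂_2: C_2 → C_1 maps a triangle to the signed sum of its edges. For instance
  ∂abd = bd − ad + ab,
  ∂acd = cd − ad + ac.
The resulting 6×4 matrix has rank 3, and its Smith normal form has invariant factors (1,1,1).

Now H_k = ker ∂_k / im ∂_{k+1}, so:

  H_0: rank C_0 − rank ∂_1 = 4 − 3 = 1, and the invariant factors of ∂_1 are all 1, so H_0 = Z.
  H_1: rank ker ∂_1 − rank ∂_2 = (6 − 3) − 3 = 0, and the invariant factors of ∂_2 are all 1, so H_1 = 0.
  H_2: rank ker ∂_2 − rank ∂_3 = (4 − 3) − 0 = 1, and there is no ∂_3, so H_2 = Z.

As a check, the Euler characteristic is 4 − 6 + 4 = 2, which agrees with 1 − 0 + 1 = 2.

Hence the Betti numbers are b_0 = 1, b_1 = 0, b_2 = 1.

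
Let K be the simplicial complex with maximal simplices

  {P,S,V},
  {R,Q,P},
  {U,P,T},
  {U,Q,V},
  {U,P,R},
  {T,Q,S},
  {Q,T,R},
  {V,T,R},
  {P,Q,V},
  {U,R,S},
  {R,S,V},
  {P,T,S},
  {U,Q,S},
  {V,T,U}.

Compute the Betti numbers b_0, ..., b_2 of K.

b_0 = 1, b_1 = 2, b_2 = 1.

We work with the vertex ordering P < Q < R < S < T < U < V. The simplices of K, each written with vertices in increasing order, are:

  0-simplices (7): P, Q, R, S, T, U, V
  1-simplices (21): PQ, PR, PS, PT, PU, PV, QR, QS, QT, QU, QV, RS, RT, RU, RV, ST, SU, SV, TU, TV, UV
  2-simplices (14): PQR, PQV, PRU, PST, PSV, PTU, QRT, QST, QSU, QUV, RSU, RSV, RTV, TUV

so the chain groups are C_0 ≅ Z^7, C_1 ≅ Z^21, C_2 ≅ Z^14.

The boundary map ∂_1: C_1 → C_0 sends each edge [p,q] (with p < q) to q − p.
This gives a 7×21 integer matrix of rank 6; reducing to Smith normal form yields diagonal entries (1,1,1,1,1,1).

Boundary ∂_2: C_2 → C_1 acts by ∂[p,q,r] = [q,r] − [p,r] + [p,q]. For instance
  ∂QST = ST − QT + QS,
  ∂TUV = UV − TV + TU.
As a 21×14 matrix over Z this has rank 13, with invariant factors (1,1,1,1,1,1,1,1,1,1,1,1,1).

Computing H_k = (kernel of ∂_k) / (image of ∂_{k+1}):

  H_0: rank C_0 − rank ∂_1 = 7 − 6 = 1, and the invariant factors of ∂_1 are all 1, so H_0 = Z.
  H_1: rank ker ∂_1 − rank ∂_2 = (21 − 6) − 13 = 2, and the invariant factors of ∂_2 are all 1, so H_1 = Z^2.
  H_2: rank ker ∂_2 − rank ∂_3 = (14 − 13) − 0 = 1, and there is no ∂_3, so H_2 = Z.

Hence the Betti numbers are b_0 = 1, b_1 = 2, b_2 = 1.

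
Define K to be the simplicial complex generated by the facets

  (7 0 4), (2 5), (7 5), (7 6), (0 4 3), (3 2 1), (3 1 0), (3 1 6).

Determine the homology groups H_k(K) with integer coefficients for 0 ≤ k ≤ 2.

Take the total order 0 < 1 < 2 < 3 < 4 < 5 < 6 < 7 on the vertex set. Then K (dimension 2) consists of the simplices:

  0-simplices (8): [0], [1], [2], [3], [4], [5], [6], [7]
  1-simplices (14): [0,1], [0,3], [0,4], [0,7], [1,2], [1,3], [1,6], [2,3], [2,5], [3,4], [3,6], [4,7], [5,7], [6,7]
  2-simplices (5): [0,1,3], [0,3,4], [0,4,7], [1,2,3], [1,3,6]

giving chain groups C_0 ≅ Z^8, C_1 ≅ Z^14, C_2 ≅ Z^5.

The boundary map ∂_1: C_1 → C_0 sends each edge [p,q] (with p < q) to q − p.
As a 8×14 matrix over Z this has rank 7, with invariant factors (1,1,1,1,1,1,1).

The boundary map ∂_2: C_2 → C_1 acts by ∂[p,q,r] = [q,r] − [p,r] + [p,q]. For instance
  ∂[0,3,4] = [3,4] − [0,4] + [0,3],
  ∂[1,3,6] = [3,6] − [1,6] + [1,3].
As a 14×5 matrix over Z this has rank 5, with invariant factors (1,1,1,1,1).

Reading off H_k = ker ∂_k / im ∂_{k+1}:

  H_0: rank C_0 − rank ∂_1 = 8 − 7 = 1, and the invariant factors of ∂_1 are all 1, so H_0 = Z.
  H_1: rank ker ∂_1 − rank ∂_2 = (14 − 7) − 5 = 2, and the invariant factors of ∂_2 are all 1, so H_1 = Z^2.
  H_2: rank ker ∂_2 − rank ∂_3 = (5 − 5) − 0 = 0, and there is no ∂_3, so H_2 = 0.

As a check, the Euler characteristic is 8 − 14 + 5 = -1, which agrees with 1 − 2 + 0 = -1.

H_0 ≅ Z,  H_1 ≅ Z^2,  H_2 = 0.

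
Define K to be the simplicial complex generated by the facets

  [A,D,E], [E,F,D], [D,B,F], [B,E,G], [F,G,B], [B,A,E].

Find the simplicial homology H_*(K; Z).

We work with the vertex ordering A < B < D < E < F < G. The simplices of K, each written with vertices in increasing order, are:

  0-simplices (6): A, B, D, E, F, G
  1-simplices (12): AB, AD, AE, BD, BE, BF, BG, DE, DF, EF, EG, FG
  2-simplices (6): ABE, ADE, BDF, BEG, BFG, DEF

Hence C_0 ≅ Z^6, C_1 ≅ Z^12, C_2 ≅ Z^6.

Boundary ∂_1: C_1 → C_0 maps an edge to its endpoints' difference, ∂[p,q] = q − p.
The 6×12 boundary matrix has rank 5 and Smith normal form diag(1,1,1,1,1).

∂_2: C_2 → C_1 maps a triangle to the signed sum of its edges. For instance
  ∂DEF = EF − DF + DE,
  ∂BFG = FG − BG + BF.
This gives a 12×6 integer matrix of rank 6; reducing to Smith normal form yields diagonal entries (1,1,1,1,1,1).

Computing H_k = (kernel of ∂_k) / (image of ∂_{k+1}):

  H_0: rank C_0 − rank ∂_1 = 6 − 5 = 1, and the invariant factors of ∂_1 are all 1, so H_0 ≅ Z.
  H_1: rank ker ∂_1 − rank ∂_2 = (12 − 5) − 6 = 1, and the invariant factors of ∂_2 are all 1, so H_1 ≅ Z.
  H_2: rank ker ∂_2 − rank ∂_3 = (6 − 6) − 0 = 0, and there is no ∂_3, so H_2 ≅ 0.

H_0 ≅ Z,  H_1 ≅ Z,  H_2 = 0.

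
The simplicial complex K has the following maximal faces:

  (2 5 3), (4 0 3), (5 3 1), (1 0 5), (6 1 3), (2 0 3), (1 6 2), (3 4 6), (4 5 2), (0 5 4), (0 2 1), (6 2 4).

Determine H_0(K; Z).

Order the vertices as 0 < 1 < 2 < 3 < 4 < 5 < 6. Listing each simplex with vertices in this order, K has dimension 2 with simplices:

  0-simplices (7): [0], [1], [2], [3], [4], [5], [6]
  1-simplices (18): [0,1], [0,2], [0,3], [0,4], [0,5], [1,2], [1,3], [1,5], [1,6], [2,3], [2,4], [2,5], [2,6], [3,4], [3,5], [3,6], [4,5], [4,6]
  2-simplices (12): [0,1,2], [0,1,5], [0,2,3], [0,3,4], [0,4,5], [1,2,6], [1,3,5], [1,3,6], [2,3,5], [2,4,5], [2,4,6], [3,4,6]

giving chain groups C_0 ≅ Z^7, C_1 ≅ Z^18, C_2 ≅ Z^12.

The boundary map ∂_1: C_1 → C_0 is given by ∂[p,q] = [q] − [p].
The 7×18 boundary matrix has rank 6 and Smith normal form diag(1,1,1,1,1,1).

∂_2: C_2 → C_1 maps a triangle to the signed sum of its edges. For instance
  ∂[2,3,5] = [3,5] − [2,5] + [2,3],
  ∂[1,3,6] = [3,6] − [1,6] + [1,3].
As a 18×12 matrix over Z this has rank 12, with invariant factors (1,1,1,1,1,1,1,1,1,1,1,2).

From H_k ≅ ker(∂_k) / im(∂_{k+1}) we obtain:

  H_0: rank C_0 − rank ∂_1 = 7 − 6 = 1, and the invariant factors of ∂_1 are all 1, so H_0 ≅ Z.

(K is a triangulation of the real projective plane RP^2.)

H_0 ≅ Z.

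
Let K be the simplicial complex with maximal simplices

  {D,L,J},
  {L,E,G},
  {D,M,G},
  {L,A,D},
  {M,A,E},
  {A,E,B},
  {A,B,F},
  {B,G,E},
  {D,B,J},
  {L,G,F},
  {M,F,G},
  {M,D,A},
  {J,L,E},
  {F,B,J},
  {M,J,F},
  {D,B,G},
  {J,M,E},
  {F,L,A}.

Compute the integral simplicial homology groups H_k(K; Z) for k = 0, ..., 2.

Take the total order A < B < D < E < F < G < J < L < M on the vertex set. Then K (dimension 2) consists of the simplices:

  0-simplices (9): A, B, D, E, F, G, J, L, M
  1-simplices (27): AB, AD, AE, AF, AL, AM, BD, BE, BF, BG, BJ, DG, DJ, DL, DM, EG, EJ, EL, EM, FG, FJ, FL, FM, GL, GM, JL, JM
  2-simplices (18): ABE, ABF, ADL, ADM, AEM, AFL, BDG, BDJ, BEG, BFJ, DGM, DJL, EGL, EJL, EJM, FGL, FGM, FJM

so the chain groups are C_0 ≅ Z^9, C_1 ≅ Z^27, C_2 ≅ Z^18.

The boundary map ∂_1: C_1 → C_0 sends each edge [p,q] (with p < q) to q − p. For instance
  ∂GL = L − G.
This gives a 9×27 integer matrix of rank 8; reducing to Smith normal form yields diagonal entries (1,1,1,1,1,1,1,1).

Boundary ∂_2: C_2 → C_1 maps a triangle to the signed sum of its edges. For instance
  ∂AEM = EM − AM + AE,
  ∂BEG = EG − BG + BE.
This gives a 27×18 integer matrix of rank 17; reducing to Smith normal form yields diagonal entries (1,1,1,1,1,1,1,1,1,1,1,1,1,1,1,1,1).

Computing H_k = (kernel of ∂_k) / (image of ∂_{k+1}):

  H_0: rank C_0 − rank ∂_1 = 9 − 8 = 1, and the invariant factors of ∂_1 are all 1, so H_0 ≅ Z.
  H_1: rank ker ∂_1 − rank ∂_2 = (27 − 8) − 17 = 2, and the invariant factors of ∂_2 are all 1, so H_1 ≅ Z^2.
  H_2: rank ker ∂_2 − rank ∂_3 = (18 − 17) − 0 = 1, and there is no ∂_3, so H_2 ≅ Z.

H_0 = Z,  H_1 = Z^2,  H_2 = Z.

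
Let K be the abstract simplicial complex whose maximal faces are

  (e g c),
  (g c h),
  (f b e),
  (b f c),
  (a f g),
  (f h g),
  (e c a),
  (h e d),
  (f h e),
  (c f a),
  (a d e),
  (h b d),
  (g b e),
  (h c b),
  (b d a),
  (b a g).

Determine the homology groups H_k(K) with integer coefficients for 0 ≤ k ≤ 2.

Fix the vertex order a < b < c < d < e < f < g < h and write every simplex with vertices in increasing order. Then dim K = 2 and the simplices of K are:

  0-simplices (8): a, b, c, d, e, f, g, h
  1-simplices (24): ab, ac, ad, ae, af, ag, bc, bd, be, bf, bg, bh, ce, cf, cg, ch, de, dh, ef, eg, eh, fg, fh, gh
  2-simplices (16): abd, abg, ace, acf, ade, afg, bcf, bch, bdh, bef, beg, ceg, cgh, deh, efh, fgh

Hence C_0 ≅ Z^8, C_1 ≅ Z^24, C_2 ≅ Z^16.

∂_1: C_1 → C_0 is given by ∂[p,q] = [q] − [p].
This gives a 8×24 integer matrix of rank 7; reducing to Smith normal form yields diagonal entries (1,1,1,1,1,1,1).

∂_2: C_2 → C_1 sends each 2-simplex [p,q,r] to [q,r] − [p,r] + [p,q]. For instance
  ∂ade = de − ae + ad,
  ∂bcf = cf − bf + bc.
This gives a 24×16 integer matrix of rank 15; reducing to Smith normal form yields diagonal entries (1,1,1,1,1,1,1,1,1,1,1,1,1,1,1).

Reading off H_k = ker ∂_k / im ∂_{k+1}:

  H_0: rank C_0 − rank ∂_1 = 8 − 7 = 1, and the invariant factors of ∂_1 are all 1, so H_0 = Z.
  H_1: rank ker ∂_1 − rank ∂_2 = (24 − 7) − 15 = 2, and the invariant factors of ∂_2 are all 1, so H_1 = Z^2.
  H_2: rank ker ∂_2 − rank ∂_3 = (16 − 15) − 0 = 1, and there is no ∂_3, so H_2 = Z.

As a check, the Euler characteristic is 8 − 24 + 16 = 0, which agrees with 1 − 2 + 1 = 0.

H_0 ≅ Z,  H_1 ≅ Z^2,  H_2 ≅ Z.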